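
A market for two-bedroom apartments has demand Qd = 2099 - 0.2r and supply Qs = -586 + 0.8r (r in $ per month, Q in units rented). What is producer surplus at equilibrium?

At equilibrium Qd = Qs, so 2099 - 0.2r = -586 + 0.8r; collecting terms, 2685 = r and r* = 2685.
Then Q* = 2099 - 0.2(2685) = 1562.
Supply choke price (Qs = 0): r = 732.5. Producer surplus = ½ × (2685 - 732.5) × 1562 = 1524902.5.

Producer surplus = 1524902.5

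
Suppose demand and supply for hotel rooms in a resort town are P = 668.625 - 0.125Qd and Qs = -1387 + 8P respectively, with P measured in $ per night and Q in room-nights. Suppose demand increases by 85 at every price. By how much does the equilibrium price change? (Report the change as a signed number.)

ΔP = 5.3125

In direct form, Qd = 5349 - 8P.
Equating demand and supply, 5349 - 8P = -1387 + 8P gives 16P = 6736, so P* = 421.
Substitute back: Q* = 5349 - 8(421) = 1981.
After the shift, demand is Qd = 5434 - 8P.
Re-solving, 16P = 6821 gives P = 426.3125 and Q = 2023.5.
ΔP = 426.3125 - 421 = 5.3125.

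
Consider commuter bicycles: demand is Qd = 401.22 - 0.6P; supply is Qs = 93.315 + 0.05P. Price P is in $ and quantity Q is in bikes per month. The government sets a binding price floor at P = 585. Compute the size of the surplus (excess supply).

With P fixed at 585, quantity demanded is 50.22 and quantity supplied is 122.565.
Surplus = Qs - Qd = 122.565 - 50.22 = 72.345.

Surplus = 72.345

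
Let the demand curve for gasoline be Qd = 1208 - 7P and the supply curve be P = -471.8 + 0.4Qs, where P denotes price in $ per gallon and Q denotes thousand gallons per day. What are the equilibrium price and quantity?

In direct form, Qs = 1179.5 + 2.5P.
Set Qd = Qs: 1208 - 7P = 1179.5 + 2.5P, so 28.5 = 9.5P and P* = 3.
From the demand curve, Q* = 1208 - 7(3) = 1187.

P* = 3, Q* = 1187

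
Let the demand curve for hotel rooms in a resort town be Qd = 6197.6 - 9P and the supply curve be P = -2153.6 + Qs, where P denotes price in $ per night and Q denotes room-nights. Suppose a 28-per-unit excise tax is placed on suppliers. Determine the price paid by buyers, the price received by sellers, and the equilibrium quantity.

In direct form, Qs = 2153.6 + P.
With a tax of 28 on suppliers, they supply based on the net price P_s = P_b - 28, so Qs = 2125.6 + P_b.
Equate demand and the shifted supply: 6197.6 - 9P_b = 2125.6 + P_b, giving 10P_b = 4072, so P_b = 407.2.
Then P_s = 407.2 - 28 = 379.2 and Q = 6197.6 - 9(407.2) = 2532.8.

P_b = 407.2, P_s = 379.2, Q = 2532.8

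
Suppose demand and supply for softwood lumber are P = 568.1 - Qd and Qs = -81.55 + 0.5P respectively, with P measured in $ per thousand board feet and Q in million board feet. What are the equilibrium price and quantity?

P* = 433.1, Q* = 135

Solving each curve for Q: Qd = 568.1 - P.
The market clears where 568.1 - P = -81.55 + 0.5P. Rearranging, 1.5P = 649.65, hence P* = 433.1.
Then Q* = 568.1 - 433.1 = 135.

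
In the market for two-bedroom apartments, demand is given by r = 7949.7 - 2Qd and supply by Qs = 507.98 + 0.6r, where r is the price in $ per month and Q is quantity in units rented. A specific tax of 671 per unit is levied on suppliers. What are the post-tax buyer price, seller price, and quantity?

r_b = 3517.7, r_s = 2846.7, Q = 2216

Rewriting in direct form: Qd = 3974.85 - 0.5r.
Suppliers keep r_s = r_b - 671 per unit, so supply in terms of the buyer price is Qs = 105.38 + 0.6r_b.
Set Qd = Qs: 3974.85 - 0.5r_b = 105.38 + 0.6r_b, so 3869.47 = 1.1r_b and r_b = 3517.7.
Then r_s = 3517.7 - 671 = 2846.7 and Q = 3974.85 - 0.5(3517.7) = 2216.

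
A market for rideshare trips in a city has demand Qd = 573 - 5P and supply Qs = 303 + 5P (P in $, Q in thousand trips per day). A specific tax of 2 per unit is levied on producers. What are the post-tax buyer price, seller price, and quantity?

With a tax of 2 on producers, they supply based on the net price P_s = P_b - 2, so Qs = 293 + 5P_b.
Set Qd = Qs: 573 - 5P_b = 293 + 5P_b, so 280 = 10P_b and P_b = 28.
So P_s = 26 and the quantity traded is Q = 573 - 5(28) = 433.

P_b = 28, P_s = 26, Q = 433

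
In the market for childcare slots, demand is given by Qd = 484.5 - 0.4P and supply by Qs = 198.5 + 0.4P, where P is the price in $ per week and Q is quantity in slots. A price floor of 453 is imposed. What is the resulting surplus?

At P = 453: Qd = 303.3 and Qs = 379.7.
Surplus = Qs - Qd = 379.7 - 303.3 = 76.4.

Surplus = 76.4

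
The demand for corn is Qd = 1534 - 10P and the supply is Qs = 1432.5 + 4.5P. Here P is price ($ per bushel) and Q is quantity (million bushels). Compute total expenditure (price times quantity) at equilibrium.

Total expenditure = 10248

The market clears where 1534 - 10P = 1432.5 + 4.5P. Rearranging, 14.5P = 101.5, hence P* = 7.
Plugging P* into demand: Q* = 1534 - 10(7) = 1464.
Total expenditure = P* × Q* = 7 × 1464 = 10248.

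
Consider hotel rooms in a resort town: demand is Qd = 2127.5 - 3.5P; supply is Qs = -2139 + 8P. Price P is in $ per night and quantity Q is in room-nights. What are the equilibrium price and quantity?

P* = 371, Q* = 829

Equating demand and supply, 2127.5 - 3.5P = -2139 + 8P gives 11.5P = 4266.5, so P* = 371.
Plugging P* into demand: Q* = 2127.5 - 3.5(371) = 829.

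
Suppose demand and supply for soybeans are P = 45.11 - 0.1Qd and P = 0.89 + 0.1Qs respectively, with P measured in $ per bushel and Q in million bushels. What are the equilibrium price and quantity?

Solving each curve for Q: Qd = 451.1 - 10P and Qs = -8.9 + 10P.
Set Qd = Qs: 451.1 - 10P = -8.9 + 10P, so 460 = 20P and P* = 23.
Then Q* = 451.1 - 10(23) = 221.1.

P* = 23, Q* = 221.1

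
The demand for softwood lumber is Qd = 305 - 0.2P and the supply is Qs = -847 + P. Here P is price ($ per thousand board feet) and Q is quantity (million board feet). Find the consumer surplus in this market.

Consumer surplus = 31922.5

At equilibrium Qd = Qs, so 305 - 0.2P = -847 + P; collecting terms, 1152 = 1.2P and P* = 960.
Plugging P* into demand: Q* = 305 - 0.2(960) = 113.
Demand choke price (Qd = 0): P = 305/0.2 = 1525. Consumer surplus = ½ × (1525 - 960) × 113 = 31922.5.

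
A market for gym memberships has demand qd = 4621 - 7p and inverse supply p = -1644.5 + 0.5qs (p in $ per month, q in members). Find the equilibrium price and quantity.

Solving each curve for q: qs = 3289 + 2p.
At equilibrium qd = qs, so 4621 - 7p = 3289 + 2p; collecting terms, 1332 = 9p and p* = 148.
Plugging p* into demand: q* = 4621 - 7(148) = 3585.

p* = 148, q* = 3585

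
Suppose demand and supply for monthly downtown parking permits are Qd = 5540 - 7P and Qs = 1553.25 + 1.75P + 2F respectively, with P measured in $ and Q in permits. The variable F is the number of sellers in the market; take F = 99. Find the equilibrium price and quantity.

With F = 99, supply is Qs = 1751.25 + 1.75P.
Equating demand and supply, 5540 - 7P = 1751.25 + 1.75P gives 8.75P = 3788.75, so P* = 433.
From the demand curve, Q* = 5540 - 7(433) = 2509.

P* = 433, Q* = 2509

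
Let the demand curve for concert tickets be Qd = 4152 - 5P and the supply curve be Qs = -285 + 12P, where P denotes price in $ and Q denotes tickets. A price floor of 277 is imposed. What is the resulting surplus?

Evaluating both curves at the floor price 277 gives Qd = 2767, Qs = 3039.
Surplus = Qs - Qd = 3039 - 2767 = 272.

Surplus = 272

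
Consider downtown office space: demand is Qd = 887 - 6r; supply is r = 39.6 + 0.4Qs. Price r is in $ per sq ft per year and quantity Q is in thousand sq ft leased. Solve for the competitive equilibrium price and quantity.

Inverting to quantity form: Qs = -99 + 2.5r.
Equating demand and supply, 887 - 6r = -99 + 2.5r gives 8.5r = 986, so r* = 116.
Then Q* = 887 - 6(116) = 191.

r* = 116, Q* = 191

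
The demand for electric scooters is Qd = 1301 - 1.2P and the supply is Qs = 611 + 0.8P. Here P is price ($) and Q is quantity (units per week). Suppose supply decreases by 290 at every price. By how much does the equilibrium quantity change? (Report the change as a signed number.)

At equilibrium Qd = Qs, so 1301 - 1.2P = 611 + 0.8P; collecting terms, 690 = 2P and P* = 345.
Substitute back: Q* = 1301 - 1.2(345) = 887.
After the shift, supply is Qs = 321 + 0.8P.
New equilibrium: 980 = 2P, so P = 490 and Q = 713.
ΔQ = 713 - 887 = -174.

ΔQ = -174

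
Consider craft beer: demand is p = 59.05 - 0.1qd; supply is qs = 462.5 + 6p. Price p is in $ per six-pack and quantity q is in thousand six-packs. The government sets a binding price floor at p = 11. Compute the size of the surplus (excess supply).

Surplus = 48

Solving each curve for q: qd = 590.5 - 10p.
At p = 11: qd = 480.5 and qs = 528.5.
Surplus = qs - qd = 528.5 - 480.5 = 48.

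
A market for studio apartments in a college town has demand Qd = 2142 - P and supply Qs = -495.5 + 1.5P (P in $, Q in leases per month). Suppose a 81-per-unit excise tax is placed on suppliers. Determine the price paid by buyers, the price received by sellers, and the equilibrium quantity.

The tax drives a wedge P_b - P_s = 81. Substituting P_s = P_b - 81 into supply: Qs = -617 + 1.5P_b.
Market clearing requires 2142 - P_b = -617 + 1.5P_b; hence 2759 = 2.5P_b and P_b = 1103.6.
So P_s = 1022.6 and the quantity traded is Q = 2142 - 1103.6 = 1038.4.

P_b = 1103.6, P_s = 1022.6, Q = 1038.4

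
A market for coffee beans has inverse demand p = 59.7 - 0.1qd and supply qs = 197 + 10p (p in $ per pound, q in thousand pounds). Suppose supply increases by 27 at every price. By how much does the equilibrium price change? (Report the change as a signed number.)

Δp = -1.35

Inverting to quantity form: qd = 597 - 10p.
The market clears where 597 - 10p = 197 + 10p. Rearranging, 20p = 400, hence p* = 20.
Plugging p* into demand: q* = 597 - 10(20) = 397.
After the shift, supply is qs = 224 + 10p.
The new intersection has 373 = 20p, i.e. p = 18.65, q = 410.5.
Δp = 18.65 - 20 = -1.35.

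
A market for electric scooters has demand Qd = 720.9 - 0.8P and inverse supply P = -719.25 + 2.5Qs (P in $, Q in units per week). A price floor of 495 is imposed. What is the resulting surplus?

Surplus = 160.8

Solving each curve for Q: Qs = 287.7 + 0.4P.
With P fixed at 495, quantity demanded is 324.9 and quantity supplied is 485.7.
Surplus = Qs - Qd = 485.7 - 324.9 = 160.8.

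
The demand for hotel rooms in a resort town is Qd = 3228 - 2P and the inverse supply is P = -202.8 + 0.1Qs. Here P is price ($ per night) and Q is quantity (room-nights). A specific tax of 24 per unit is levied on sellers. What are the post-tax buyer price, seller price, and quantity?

Inverting to quantity form: Qs = 2028 + 10P.
Sellers keep P_s = P_b - 24 per unit, so supply in terms of the buyer price is Qs = 1788 + 10P_b.
Market clearing requires 3228 - 2P_b = 1788 + 10P_b; hence 1440 = 12P_b and P_b = 120.
So P_s = 96 and the quantity traded is Q = 3228 - 2(120) = 2988.

P_b = 120, P_s = 96, Q = 2988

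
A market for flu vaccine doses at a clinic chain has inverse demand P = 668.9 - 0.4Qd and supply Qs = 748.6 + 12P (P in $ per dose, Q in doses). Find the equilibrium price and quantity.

P* = 63.7, Q* = 1513

Rewriting in direct form: Qd = 1672.25 - 2.5P.
The market clears where 1672.25 - 2.5P = 748.6 + 12P. Rearranging, 14.5P = 923.65, hence P* = 63.7.
Then Q* = 1672.25 - 2.5(63.7) = 1513.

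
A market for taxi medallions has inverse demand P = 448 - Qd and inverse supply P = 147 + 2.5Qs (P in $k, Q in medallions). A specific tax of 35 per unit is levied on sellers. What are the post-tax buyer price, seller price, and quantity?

In direct form, Qd = 448 - P and Qs = -58.8 + 0.4P.
Sellers keep P_s = P_b - 35 per unit, so supply in terms of the buyer price is Qs = -72.8 + 0.4P_b.
Equate demand and the shifted supply: 448 - P_b = -72.8 + 0.4P_b, giving 1.4P_b = 520.8, so P_b = 372.
So P_s = 337 and the quantity traded is Q = 448 - 372 = 76.

P_b = 372, P_s = 337, Q = 76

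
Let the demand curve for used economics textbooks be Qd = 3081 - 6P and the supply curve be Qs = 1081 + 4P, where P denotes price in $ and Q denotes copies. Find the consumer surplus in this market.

Consumer surplus = 294846.75

The market clears where 3081 - 6P = 1081 + 4P. Rearranging, 10P = 2000, hence P* = 200.
Then Q* = 3081 - 6(200) = 1881.
Demand choke price (Qd = 0): P = 3081/6 = 513.5. Consumer surplus = ½ × (513.5 - 200) × 1881 = 294846.75.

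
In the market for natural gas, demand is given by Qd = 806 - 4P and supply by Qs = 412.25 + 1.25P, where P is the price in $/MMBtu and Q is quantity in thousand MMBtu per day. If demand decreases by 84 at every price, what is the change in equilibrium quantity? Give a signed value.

The market clears where 806 - 4P = 412.25 + 1.25P. Rearranging, 5.25P = 393.75, hence P* = 75.
Then Q* = 806 - 4(75) = 506.
After the shift, demand is Qd = 722 - 4P.
New equilibrium: 309.75 = 5.25P, so P = 59 and Q = 486.
ΔQ = 486 - 506 = -20.

ΔQ = -20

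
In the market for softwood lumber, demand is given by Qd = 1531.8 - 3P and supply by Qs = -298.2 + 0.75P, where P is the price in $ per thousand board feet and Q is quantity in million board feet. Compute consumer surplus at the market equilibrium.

Consumer surplus = 766.14

Equating demand and supply, 1531.8 - 3P = -298.2 + 0.75P gives 3.75P = 1830, so P* = 488.
From the demand curve, Q* = 1531.8 - 3(488) = 67.8.
Demand choke price (Qd = 0): P = 1531.8/3 = 510.6. Consumer surplus = ½ × (510.6 - 488) × 67.8 = 766.14.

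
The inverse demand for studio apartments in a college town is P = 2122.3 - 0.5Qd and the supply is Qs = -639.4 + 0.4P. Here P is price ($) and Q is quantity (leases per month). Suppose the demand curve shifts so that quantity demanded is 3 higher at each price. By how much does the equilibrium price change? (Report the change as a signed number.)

ΔP = 1.25

Inverting to quantity form: Qd = 4244.6 - 2P.
At equilibrium Qd = Qs, so 4244.6 - 2P = -639.4 + 0.4P; collecting terms, 4884 = 2.4P and P* = 2035.
Substitute back: Q* = 4244.6 - 2(2035) = 174.6.
After the shift, demand is Qd = 4247.6 - 2P.
The new intersection has 4887 = 2.4P, i.e. P = 2036.25, Q = 175.1.
ΔP = 2036.25 - 2035 = 1.25.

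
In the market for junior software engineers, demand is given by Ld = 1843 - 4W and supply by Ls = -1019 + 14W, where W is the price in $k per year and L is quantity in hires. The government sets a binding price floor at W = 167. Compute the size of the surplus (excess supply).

At W = 167: Ld = 1175 and Ls = 1319.
Surplus = Ls - Ld = 1319 - 1175 = 144.

Surplus = 144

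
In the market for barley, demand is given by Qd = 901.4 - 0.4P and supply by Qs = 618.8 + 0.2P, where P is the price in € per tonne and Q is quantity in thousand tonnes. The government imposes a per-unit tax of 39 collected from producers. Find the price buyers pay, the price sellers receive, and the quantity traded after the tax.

P_b = 484, P_s = 445, Q = 707.8

Producers keep P_s = P_b - 39 per unit, so supply in terms of the buyer price is Qs = 611 + 0.2P_b.
Equate demand and the shifted supply: 901.4 - 0.4P_b = 611 + 0.2P_b, giving 0.6P_b = 290.4, so P_b = 484.
So P_s = 445 and the quantity traded is Q = 901.4 - 0.4(484) = 707.8.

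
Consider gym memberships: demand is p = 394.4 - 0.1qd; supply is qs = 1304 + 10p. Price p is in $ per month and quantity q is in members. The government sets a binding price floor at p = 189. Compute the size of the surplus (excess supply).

Surplus = 1140

Rewriting in direct form: qd = 3944 - 10p.
At p = 189: qd = 2054 and qs = 3194.
Surplus = qs - qd = 3194 - 2054 = 1140.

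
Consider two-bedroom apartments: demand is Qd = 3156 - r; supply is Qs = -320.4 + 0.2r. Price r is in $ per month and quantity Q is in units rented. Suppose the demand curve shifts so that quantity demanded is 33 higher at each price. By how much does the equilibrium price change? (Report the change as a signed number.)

The market clears where 3156 - r = -320.4 + 0.2r. Rearranging, 1.2r = 3476.4, hence r* = 2897.
From the demand curve, Q* = 3156 - 2897 = 259.
After the shift, demand is Qd = 3189 - r.
New equilibrium: 3509.4 = 1.2r, so r = 2924.5 and Q = 264.5.
Δr = 2924.5 - 2897 = 27.5.

Δr = 27.5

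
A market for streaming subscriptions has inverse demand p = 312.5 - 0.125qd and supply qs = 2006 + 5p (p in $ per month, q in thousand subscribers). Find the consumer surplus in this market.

Consumer surplus = 301401

Inverting to quantity form: qd = 2500 - 8p.
Equating demand and supply, 2500 - 8p = 2006 + 5p gives 13p = 494, so p* = 38.
Then q* = 2500 - 8(38) = 2196.
Demand choke price (qd = 0): p = 2500/8 = 312.5. Consumer surplus = ½ × (312.5 - 38) × 2196 = 301401.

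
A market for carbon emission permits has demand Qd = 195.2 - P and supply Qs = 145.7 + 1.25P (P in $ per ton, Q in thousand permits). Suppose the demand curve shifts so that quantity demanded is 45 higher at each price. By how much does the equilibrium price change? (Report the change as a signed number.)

ΔP = 20

Equating demand and supply, 195.2 - P = 145.7 + 1.25P gives 2.25P = 49.5, so P* = 22.
Substitute back: Q* = 195.2 - 22 = 173.2.
After the shift, demand is Qd = 240.2 - P.
Re-solving, 2.25P = 94.5 gives P = 42 and Q = 198.2.
ΔP = 42 - 22 = 20.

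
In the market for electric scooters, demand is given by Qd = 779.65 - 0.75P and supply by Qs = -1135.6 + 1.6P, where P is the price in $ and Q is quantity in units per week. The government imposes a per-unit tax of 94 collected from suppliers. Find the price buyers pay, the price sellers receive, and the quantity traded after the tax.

The tax drives a wedge P_b - P_s = 94. Substituting P_s = P_b - 94 into supply: Qs = -1286 + 1.6P_b.
Market clearing requires 779.65 - 0.75P_b = -1286 + 1.6P_b; hence 2065.65 = 2.35P_b and P_b = 879.
So P_s = 785 and the quantity traded is Q = 779.65 - 0.75(879) = 120.4.

P_b = 879, P_s = 785, Q = 120.4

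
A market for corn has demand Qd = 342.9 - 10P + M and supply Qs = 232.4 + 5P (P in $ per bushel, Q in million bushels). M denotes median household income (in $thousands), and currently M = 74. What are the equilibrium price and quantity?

With M = 74, demand is Qd = 416.9 - 10P.
At equilibrium Qd = Qs, so 416.9 - 10P = 232.4 + 5P; collecting terms, 184.5 = 15P and P* = 12.3.
Plugging P* into demand: Q* = 416.9 - 10(12.3) = 293.9.

P* = 12.3, Q* = 293.9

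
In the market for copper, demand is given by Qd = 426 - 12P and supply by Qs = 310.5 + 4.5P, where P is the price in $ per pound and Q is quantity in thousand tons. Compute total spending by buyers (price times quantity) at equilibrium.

Total spending by buyers = 2394

Equating demand and supply, 426 - 12P = 310.5 + 4.5P gives 16.5P = 115.5, so P* = 7.
From the demand curve, Q* = 426 - 12(7) = 342.
Total spending by buyers = P* × Q* = 7 × 342 = 2394.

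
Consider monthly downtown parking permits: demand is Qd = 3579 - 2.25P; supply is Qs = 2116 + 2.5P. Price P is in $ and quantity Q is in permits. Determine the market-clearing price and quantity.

P* = 308, Q* = 2886

Set Qd = Qs: 3579 - 2.25P = 2116 + 2.5P, so 1463 = 4.75P and P* = 308.
Then Q* = 3579 - 2.25(308) = 2886.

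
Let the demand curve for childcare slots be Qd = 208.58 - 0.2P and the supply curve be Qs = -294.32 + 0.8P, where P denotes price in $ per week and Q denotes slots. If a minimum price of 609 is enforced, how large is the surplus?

With P fixed at 609, quantity demanded is 86.78 and quantity supplied is 192.88.
Surplus = Qs - Qd = 192.88 - 86.78 = 106.1.

Surplus = 106.1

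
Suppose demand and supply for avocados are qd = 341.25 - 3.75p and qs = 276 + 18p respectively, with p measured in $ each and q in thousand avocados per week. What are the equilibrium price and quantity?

p* = 3, q* = 330

Equating demand and supply, 341.25 - 3.75p = 276 + 18p gives 21.75p = 65.25, so p* = 3.
Plugging p* into demand: q* = 341.25 - 3.75(3) = 330.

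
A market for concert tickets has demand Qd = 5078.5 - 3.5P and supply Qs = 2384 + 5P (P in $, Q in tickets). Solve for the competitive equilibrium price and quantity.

P* = 317, Q* = 3969

The market clears where 5078.5 - 3.5P = 2384 + 5P. Rearranging, 8.5P = 2694.5, hence P* = 317.
Plugging P* into demand: Q* = 5078.5 - 3.5(317) = 3969.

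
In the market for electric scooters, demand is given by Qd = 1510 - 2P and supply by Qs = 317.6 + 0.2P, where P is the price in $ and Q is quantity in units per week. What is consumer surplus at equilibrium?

At equilibrium Qd = Qs, so 1510 - 2P = 317.6 + 0.2P; collecting terms, 1192.4 = 2.2P and P* = 542.
Then Q* = 1510 - 2(542) = 426.
Demand choke price (Qd = 0): P = 1510/2 = 755. Consumer surplus = ½ × (755 - 542) × 426 = 45369.

Consumer surplus = 45369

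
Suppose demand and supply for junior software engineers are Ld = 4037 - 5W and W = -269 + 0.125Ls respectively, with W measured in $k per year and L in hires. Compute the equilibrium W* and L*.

W* = 145, L* = 3312

Solving each curve for L: Ls = 2152 + 8W.
At equilibrium Ld = Ls, so 4037 - 5W = 2152 + 8W; collecting terms, 1885 = 13W and W* = 145.
From the demand curve, L* = 4037 - 5(145) = 3312.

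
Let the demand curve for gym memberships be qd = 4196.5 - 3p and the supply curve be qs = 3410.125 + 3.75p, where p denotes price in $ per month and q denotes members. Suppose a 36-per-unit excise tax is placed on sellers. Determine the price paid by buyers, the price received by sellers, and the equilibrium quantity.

p_b = 136.5, p_s = 100.5, q = 3787

With a tax of 36 on sellers, they supply based on the net price p_s = p_b - 36, so qs = 3275.125 + 3.75p_b.
Market clearing requires 4196.5 - 3p_b = 3275.125 + 3.75p_b; hence 921.375 = 6.75p_b and p_b = 136.5.
Then p_s = 136.5 - 36 = 100.5 and q = 4196.5 - 3(136.5) = 3787.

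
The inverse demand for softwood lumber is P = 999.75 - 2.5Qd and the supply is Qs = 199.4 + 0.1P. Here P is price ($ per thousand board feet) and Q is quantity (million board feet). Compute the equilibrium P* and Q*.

P* = 401, Q* = 239.5

Solving each curve for Q: Qd = 399.9 - 0.4P.
Equating demand and supply, 399.9 - 0.4P = 199.4 + 0.1P gives 0.5P = 200.5, so P* = 401.
From the demand curve, Q* = 399.9 - 0.4(401) = 239.5.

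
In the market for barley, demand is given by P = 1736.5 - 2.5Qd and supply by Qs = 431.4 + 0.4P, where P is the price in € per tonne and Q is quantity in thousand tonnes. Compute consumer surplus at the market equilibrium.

Solving each curve for Q: Qd = 694.6 - 0.4P.
At equilibrium Qd = Qs, so 694.6 - 0.4P = 431.4 + 0.4P; collecting terms, 263.2 = 0.8P and P* = 329.
Then Q* = 694.6 - 0.4(329) = 563.
Demand choke price (Qd = 0): P = 694.6/0.4 = 1736.5. Consumer surplus = ½ × (1736.5 - 329) × 563 = 396211.25.

Consumer surplus = 396211.25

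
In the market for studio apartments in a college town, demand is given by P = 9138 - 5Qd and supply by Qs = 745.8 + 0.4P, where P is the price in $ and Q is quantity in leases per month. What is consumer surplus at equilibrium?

Consumer surplus = 5380222.5

Inverting to quantity form: Qd = 1827.6 - 0.2P.
Set Qd = Qs: 1827.6 - 0.2P = 745.8 + 0.4P, so 1081.8 = 0.6P and P* = 1803.
From the demand curve, Q* = 1827.6 - 0.2(1803) = 1467.
Demand choke price (Qd = 0): P = 1827.6/0.2 = 9138. Consumer surplus = ½ × (9138 - 1803) × 1467 = 5380222.5.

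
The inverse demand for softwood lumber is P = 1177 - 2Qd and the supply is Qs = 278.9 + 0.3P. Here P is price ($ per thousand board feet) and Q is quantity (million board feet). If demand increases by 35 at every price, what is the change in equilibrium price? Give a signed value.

Solving each curve for Q: Qd = 588.5 - 0.5P.
Set Qd = Qs: 588.5 - 0.5P = 278.9 + 0.3P, so 309.6 = 0.8P and P* = 387.
From the demand curve, Q* = 588.5 - 0.5(387) = 395.
After the shift, demand is Qd = 623.5 - 0.5P.
The new intersection has 344.6 = 0.8P, i.e. P = 430.75, Q = 408.125.
ΔP = 430.75 - 387 = 43.75.

ΔP = 43.75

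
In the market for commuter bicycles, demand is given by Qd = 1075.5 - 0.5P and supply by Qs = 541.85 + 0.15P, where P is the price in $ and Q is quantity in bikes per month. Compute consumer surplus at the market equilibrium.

The market clears where 1075.5 - 0.5P = 541.85 + 0.15P. Rearranging, 0.65P = 533.65, hence P* = 821.
Substitute back: Q* = 1075.5 - 0.5(821) = 665.
Demand choke price (Qd = 0): P = 1075.5/0.5 = 2151. Consumer surplus = ½ × (2151 - 821) × 665 = 442225.

Consumer surplus = 442225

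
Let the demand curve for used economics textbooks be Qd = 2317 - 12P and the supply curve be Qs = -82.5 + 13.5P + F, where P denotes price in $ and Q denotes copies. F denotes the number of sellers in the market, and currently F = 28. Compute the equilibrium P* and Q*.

P* = 93, Q* = 1201

With F = 28, supply is Qs = -54.5 + 13.5P.
The market clears where 2317 - 12P = -54.5 + 13.5P. Rearranging, 25.5P = 2371.5, hence P* = 93.
Plugging P* into demand: Q* = 2317 - 12(93) = 1201.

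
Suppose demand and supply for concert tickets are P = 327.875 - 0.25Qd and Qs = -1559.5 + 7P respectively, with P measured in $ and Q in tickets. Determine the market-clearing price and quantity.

P* = 261, Q* = 267.5

Solving each curve for Q: Qd = 1311.5 - 4P.
At equilibrium Qd = Qs, so 1311.5 - 4P = -1559.5 + 7P; collecting terms, 2871 = 11P and P* = 261.
Plugging P* into demand: Q* = 1311.5 - 4(261) = 267.5.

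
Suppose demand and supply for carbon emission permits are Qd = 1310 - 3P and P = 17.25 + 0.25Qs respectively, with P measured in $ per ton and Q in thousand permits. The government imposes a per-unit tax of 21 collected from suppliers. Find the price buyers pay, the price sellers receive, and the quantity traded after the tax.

Solving each curve for Q: Qs = -69 + 4P.
With a tax of 21 on suppliers, they supply based on the net price P_s = P_b - 21, so Qs = -153 + 4P_b.
Set Qd = Qs: 1310 - 3P_b = -153 + 4P_b, so 1463 = 7P_b and P_b = 209.
So P_s = 188 and the quantity traded is Q = 1310 - 3(209) = 683.

P_b = 209, P_s = 188, Q = 683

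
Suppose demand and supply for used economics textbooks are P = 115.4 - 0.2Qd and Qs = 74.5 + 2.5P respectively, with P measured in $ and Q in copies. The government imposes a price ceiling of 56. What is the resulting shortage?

Shortage = 82.5

Rewriting in direct form: Qd = 577 - 5P.
At P = 56: Qd = 297 and Qs = 214.5.
Shortage = Qd - Qs = 297 - 214.5 = 82.5.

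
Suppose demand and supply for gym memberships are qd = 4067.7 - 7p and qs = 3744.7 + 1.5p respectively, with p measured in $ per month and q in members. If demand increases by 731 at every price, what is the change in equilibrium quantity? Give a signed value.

Δq = 129

The market clears where 4067.7 - 7p = 3744.7 + 1.5p. Rearranging, 8.5p = 323, hence p* = 38.
From the demand curve, q* = 4067.7 - 7(38) = 3801.7.
After the shift, demand is qd = 4798.7 - 7p.
New equilibrium: 1054 = 8.5p, so p = 124 and q = 3930.7.
Δq = 3930.7 - 3801.7 = 129.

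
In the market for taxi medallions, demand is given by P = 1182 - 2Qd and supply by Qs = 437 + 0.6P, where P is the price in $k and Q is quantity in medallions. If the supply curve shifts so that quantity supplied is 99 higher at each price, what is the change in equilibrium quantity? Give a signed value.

ΔQ = 45

In direct form, Qd = 591 - 0.5P.
Set Qd = Qs: 591 - 0.5P = 437 + 0.6P, so 154 = 1.1P and P* = 140.
Plugging P* into demand: Q* = 591 - 0.5(140) = 521.
After the shift, supply is Qs = 536 + 0.6P.
New equilibrium: 55 = 1.1P, so P = 50 and Q = 566.
ΔQ = 566 - 521 = 45.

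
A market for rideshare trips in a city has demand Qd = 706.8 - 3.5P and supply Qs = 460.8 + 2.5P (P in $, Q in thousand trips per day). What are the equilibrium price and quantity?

P* = 41, Q* = 563.3

At equilibrium Qd = Qs, so 706.8 - 3.5P = 460.8 + 2.5P; collecting terms, 246 = 6P and P* = 41.
Substitute back: Q* = 706.8 - 3.5(41) = 563.3.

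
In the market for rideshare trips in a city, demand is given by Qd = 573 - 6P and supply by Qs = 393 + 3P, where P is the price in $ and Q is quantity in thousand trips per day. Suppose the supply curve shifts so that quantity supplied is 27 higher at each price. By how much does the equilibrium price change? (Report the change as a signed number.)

Set Qd = Qs: 573 - 6P = 393 + 3P, so 180 = 9P and P* = 20.
Plugging P* into demand: Q* = 573 - 6(20) = 453.
After the shift, supply is Qs = 420 + 3P.
The new intersection has 153 = 9P, i.e. P = 17, Q = 471.
ΔP = 17 - 20 = -3.

ΔP = -3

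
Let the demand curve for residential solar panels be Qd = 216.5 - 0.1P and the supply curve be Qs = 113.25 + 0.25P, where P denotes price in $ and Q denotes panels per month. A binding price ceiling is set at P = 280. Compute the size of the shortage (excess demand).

At P = 280: Qd = 188.5 and Qs = 183.25.
Shortage = Qd - Qs = 188.5 - 183.25 = 5.25.

Shortage = 5.25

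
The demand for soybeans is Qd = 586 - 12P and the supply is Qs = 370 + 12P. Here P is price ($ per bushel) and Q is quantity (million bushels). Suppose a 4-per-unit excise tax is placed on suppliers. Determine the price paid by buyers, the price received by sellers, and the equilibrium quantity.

With a tax of 4 on suppliers, they supply based on the net price P_s = P_b - 4, so Qs = 322 + 12P_b.
Market clearing requires 586 - 12P_b = 322 + 12P_b; hence 264 = 24P_b and P_b = 11.
Then P_s = 11 - 4 = 7 and Q = 586 - 12(11) = 454.

P_b = 11, P_s = 7, Q = 454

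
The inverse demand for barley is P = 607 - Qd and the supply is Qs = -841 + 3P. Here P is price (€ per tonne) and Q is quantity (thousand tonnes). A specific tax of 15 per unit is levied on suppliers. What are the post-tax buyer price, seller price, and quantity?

P_b = 373.25, P_s = 358.25, Q = 233.75

Solving each curve for Q: Qd = 607 - P.
The tax drives a wedge P_b - P_s = 15. Substituting P_s = P_b - 15 into supply: Qs = -886 + 3P_b.
Set Qd = Qs: 607 - P_b = -886 + 3P_b, so 1493 = 4P_b and P_b = 373.25.
So P_s = 358.25 and the quantity traded is Q = 607 - 373.25 = 233.75.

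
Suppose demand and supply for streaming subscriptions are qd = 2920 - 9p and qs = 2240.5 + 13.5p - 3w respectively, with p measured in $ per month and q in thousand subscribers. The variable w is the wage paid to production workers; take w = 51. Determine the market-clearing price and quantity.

p* = 37, q* = 2587

With w = 51, supply is qs = 2087.5 + 13.5p.
Equating demand and supply, 2920 - 9p = 2087.5 + 13.5p gives 22.5p = 832.5, so p* = 37.
From the demand curve, q* = 2920 - 9(37) = 2587.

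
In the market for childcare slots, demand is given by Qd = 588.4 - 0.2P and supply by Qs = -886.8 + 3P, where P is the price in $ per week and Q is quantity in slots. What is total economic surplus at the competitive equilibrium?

Total surplus = 656571.84

At equilibrium Qd = Qs, so 588.4 - 0.2P = -886.8 + 3P; collecting terms, 1475.2 = 3.2P and P* = 461.
From the demand curve, Q* = 588.4 - 0.2(461) = 496.2.
Demand choke price = 2942; supply choke price = 295.6. CS = ½(2942 - 461)(496.2) = 615536.1; PS = ½(461 - 295.6)(496.2) = 41035.74. Total surplus = 656571.84.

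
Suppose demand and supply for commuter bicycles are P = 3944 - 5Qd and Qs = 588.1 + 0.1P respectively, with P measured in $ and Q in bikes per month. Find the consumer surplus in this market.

Solving each curve for Q: Qd = 788.8 - 0.2P.
The market clears where 788.8 - 0.2P = 588.1 + 0.1P. Rearranging, 0.3P = 200.7, hence P* = 669.
Then Q* = 788.8 - 0.2(669) = 655.
Demand choke price (Qd = 0): P = 788.8/0.2 = 3944. Consumer surplus = ½ × (3944 - 669) × 655 = 1072562.5.

Consumer surplus = 1072562.5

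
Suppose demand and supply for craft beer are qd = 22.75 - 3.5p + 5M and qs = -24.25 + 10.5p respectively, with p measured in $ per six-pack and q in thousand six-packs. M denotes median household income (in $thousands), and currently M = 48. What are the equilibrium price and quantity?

p* = 20.5, q* = 191

With M = 48, demand is qd = 262.75 - 3.5p.
Set qd = qs: 262.75 - 3.5p = -24.25 + 10.5p, so 287 = 14p and p* = 20.5.
Then q* = 262.75 - 3.5(20.5) = 191.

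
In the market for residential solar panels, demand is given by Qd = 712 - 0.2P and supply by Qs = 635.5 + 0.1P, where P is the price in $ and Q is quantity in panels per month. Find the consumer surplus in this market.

Consumer surplus = 1092302.5

At equilibrium Qd = Qs, so 712 - 0.2P = 635.5 + 0.1P; collecting terms, 76.5 = 0.3P and P* = 255.
Then Q* = 712 - 0.2(255) = 661.
Demand choke price (Qd = 0): P = 712/0.2 = 3560. Consumer surplus = ½ × (3560 - 255) × 661 = 1092302.5.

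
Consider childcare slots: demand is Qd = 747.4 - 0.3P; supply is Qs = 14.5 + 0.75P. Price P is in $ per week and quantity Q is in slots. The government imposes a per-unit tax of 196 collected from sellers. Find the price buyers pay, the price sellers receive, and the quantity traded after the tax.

The tax drives a wedge P_b - P_s = 196. Substituting P_s = P_b - 196 into supply: Qs = -132.5 + 0.75P_b.
Set Qd = Qs: 747.4 - 0.3P_b = -132.5 + 0.75P_b, so 879.9 = 1.05P_b and P_b = 838.
So P_s = 642 and the quantity traded is Q = 747.4 - 0.3(838) = 496.

P_b = 838, P_s = 642, Q = 496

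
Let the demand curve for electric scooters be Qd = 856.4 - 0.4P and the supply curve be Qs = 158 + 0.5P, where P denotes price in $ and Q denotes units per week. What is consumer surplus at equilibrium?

The market clears where 856.4 - 0.4P = 158 + 0.5P. Rearranging, 0.9P = 698.4, hence P* = 776.
Plugging P* into demand: Q* = 856.4 - 0.4(776) = 546.
Demand choke price (Qd = 0): P = 856.4/0.4 = 2141. Consumer surplus = ½ × (2141 - 776) × 546 = 372645.

Consumer surplus = 372645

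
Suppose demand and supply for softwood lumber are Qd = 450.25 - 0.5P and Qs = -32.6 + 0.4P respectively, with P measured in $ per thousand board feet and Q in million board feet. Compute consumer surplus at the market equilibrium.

Set Qd = Qs: 450.25 - 0.5P = -32.6 + 0.4P, so 482.85 = 0.9P and P* = 536.5.
Substitute back: Q* = 450.25 - 0.5(536.5) = 182.
Demand choke price (Qd = 0): P = 450.25/0.5 = 900.5. Consumer surplus = ½ × (900.5 - 536.5) × 182 = 33124.

Consumer surplus = 33124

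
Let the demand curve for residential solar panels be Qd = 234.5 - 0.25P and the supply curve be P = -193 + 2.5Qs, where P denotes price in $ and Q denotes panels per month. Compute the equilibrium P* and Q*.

Rewriting in direct form: Qs = 77.2 + 0.4P.
At equilibrium Qd = Qs, so 234.5 - 0.25P = 77.2 + 0.4P; collecting terms, 157.3 = 0.65P and P* = 242.
Plugging P* into demand: Q* = 234.5 - 0.25(242) = 174.

P* = 242, Q* = 174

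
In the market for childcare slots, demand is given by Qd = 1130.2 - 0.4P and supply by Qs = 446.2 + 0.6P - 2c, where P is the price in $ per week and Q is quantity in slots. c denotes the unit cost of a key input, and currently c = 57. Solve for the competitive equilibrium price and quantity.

With c = 57, supply is Qs = 332.2 + 0.6P.
Equating demand and supply, 1130.2 - 0.4P = 332.2 + 0.6P gives P = 798, so P* = 798.
From the demand curve, Q* = 1130.2 - 0.4(798) = 811.

P* = 798, Q* = 811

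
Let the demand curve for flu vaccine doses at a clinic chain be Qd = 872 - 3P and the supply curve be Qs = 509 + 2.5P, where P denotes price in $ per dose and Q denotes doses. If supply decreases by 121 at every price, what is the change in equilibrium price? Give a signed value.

ΔP = 22

The market clears where 872 - 3P = 509 + 2.5P. Rearranging, 5.5P = 363, hence P* = 66.
From the demand curve, Q* = 872 - 3(66) = 674.
After the shift, supply is Qs = 388 + 2.5P.
The new intersection has 484 = 5.5P, i.e. P = 88, Q = 608.
ΔP = 88 - 66 = 22.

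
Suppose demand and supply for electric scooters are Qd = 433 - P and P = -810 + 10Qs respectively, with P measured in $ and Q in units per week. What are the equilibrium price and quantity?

P* = 320, Q* = 113

Solving each curve for Q: Qs = 81 + 0.1P.
Set Qd = Qs: 433 - P = 81 + 0.1P, so 352 = 1.1P and P* = 320.
Substitute back: Q* = 433 - 320 = 113.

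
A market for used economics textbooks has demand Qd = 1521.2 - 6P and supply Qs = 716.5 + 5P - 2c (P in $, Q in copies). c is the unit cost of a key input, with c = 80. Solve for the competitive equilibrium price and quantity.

With c = 80, supply is Qs = 556.5 + 5P.
At equilibrium Qd = Qs, so 1521.2 - 6P = 556.5 + 5P; collecting terms, 964.7 = 11P and P* = 87.7.
From the demand curve, Q* = 1521.2 - 6(87.7) = 995.

P* = 87.7, Q* = 995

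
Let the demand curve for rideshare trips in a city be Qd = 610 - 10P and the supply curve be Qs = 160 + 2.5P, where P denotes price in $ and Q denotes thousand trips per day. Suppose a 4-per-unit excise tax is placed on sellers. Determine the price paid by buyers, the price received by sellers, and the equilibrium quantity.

P_b = 36.8, P_s = 32.8, Q = 242

Sellers keep P_s = P_b - 4 per unit, so supply in terms of the buyer price is Qs = 150 + 2.5P_b.
Equate demand and the shifted supply: 610 - 10P_b = 150 + 2.5P_b, giving 12.5P_b = 460, so P_b = 36.8.
Then P_s = 36.8 - 4 = 32.8 and Q = 610 - 10(36.8) = 242.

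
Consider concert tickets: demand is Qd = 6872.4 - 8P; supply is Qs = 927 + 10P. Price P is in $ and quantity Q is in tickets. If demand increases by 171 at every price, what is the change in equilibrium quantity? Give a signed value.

ΔQ = 95

Set Qd = Qs: 6872.4 - 8P = 927 + 10P, so 5945.4 = 18P and P* = 330.3.
Plugging P* into demand: Q* = 6872.4 - 8(330.3) = 4230.
After the shift, demand is Qd = 7043.4 - 8P.
The new intersection has 6116.4 = 18P, i.e. P = 339.8, Q = 4325.
ΔQ = 4325 - 4230 = 95.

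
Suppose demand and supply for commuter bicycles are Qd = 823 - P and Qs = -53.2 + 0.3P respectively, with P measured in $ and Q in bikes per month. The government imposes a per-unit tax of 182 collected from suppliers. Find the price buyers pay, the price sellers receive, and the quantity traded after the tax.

P_b = 716, P_s = 534, Q = 107

The tax drives a wedge P_b - P_s = 182. Substituting P_s = P_b - 182 into supply: Qs = -107.8 + 0.3P_b.
Equate demand and the shifted supply: 823 - P_b = -107.8 + 0.3P_b, giving 1.3P_b = 930.8, so P_b = 716.
Then P_s = 716 - 182 = 534 and Q = 823 - 716 = 107.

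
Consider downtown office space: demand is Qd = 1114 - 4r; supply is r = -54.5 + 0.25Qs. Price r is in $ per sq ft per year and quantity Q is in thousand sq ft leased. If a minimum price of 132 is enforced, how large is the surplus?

Surplus = 160

Solving each curve for Q: Qs = 218 + 4r.
At r = 132: Qd = 586 and Qs = 746.
Surplus = Qs - Qd = 746 - 586 = 160.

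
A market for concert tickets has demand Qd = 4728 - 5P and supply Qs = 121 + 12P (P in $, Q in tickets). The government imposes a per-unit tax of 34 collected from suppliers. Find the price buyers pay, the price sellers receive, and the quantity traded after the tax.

P_b = 295, P_s = 261, Q = 3253

With a tax of 34 on suppliers, they supply based on the net price P_s = P_b - 34, so Qs = -287 + 12P_b.
Equate demand and the shifted supply: 4728 - 5P_b = -287 + 12P_b, giving 17P_b = 5015, so P_b = 295.
So P_s = 261 and the quantity traded is Q = 4728 - 5(295) = 3253.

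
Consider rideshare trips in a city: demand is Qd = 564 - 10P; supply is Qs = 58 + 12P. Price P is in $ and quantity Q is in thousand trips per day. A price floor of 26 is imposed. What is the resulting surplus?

Surplus = 66

With P fixed at 26, quantity demanded is 304 and quantity supplied is 370.
Surplus = Qs - Qd = 370 - 304 = 66.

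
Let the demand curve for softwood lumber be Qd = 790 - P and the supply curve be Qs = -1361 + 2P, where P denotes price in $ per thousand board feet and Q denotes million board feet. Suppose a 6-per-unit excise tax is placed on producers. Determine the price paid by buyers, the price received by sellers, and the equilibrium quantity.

P_b = 721, P_s = 715, Q = 69

The tax drives a wedge P_b - P_s = 6. Substituting P_s = P_b - 6 into supply: Qs = -1373 + 2P_b.
Set Qd = Qs: 790 - P_b = -1373 + 2P_b, so 2163 = 3P_b and P_b = 721.
Then P_s = 721 - 6 = 715 and Q = 790 - 721 = 69.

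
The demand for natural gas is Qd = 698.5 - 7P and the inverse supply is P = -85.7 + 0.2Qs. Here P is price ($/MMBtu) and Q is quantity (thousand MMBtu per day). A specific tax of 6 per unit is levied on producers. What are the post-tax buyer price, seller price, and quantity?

P_b = 25, P_s = 19, Q = 523.5

Solving each curve for Q: Qs = 428.5 + 5P.
The tax drives a wedge P_b - P_s = 6. Substituting P_s = P_b - 6 into supply: Qs = 398.5 + 5P_b.
Market clearing requires 698.5 - 7P_b = 398.5 + 5P_b; hence 300 = 12P_b and P_b = 25.
So P_s = 19 and the quantity traded is Q = 698.5 - 7(25) = 523.5.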